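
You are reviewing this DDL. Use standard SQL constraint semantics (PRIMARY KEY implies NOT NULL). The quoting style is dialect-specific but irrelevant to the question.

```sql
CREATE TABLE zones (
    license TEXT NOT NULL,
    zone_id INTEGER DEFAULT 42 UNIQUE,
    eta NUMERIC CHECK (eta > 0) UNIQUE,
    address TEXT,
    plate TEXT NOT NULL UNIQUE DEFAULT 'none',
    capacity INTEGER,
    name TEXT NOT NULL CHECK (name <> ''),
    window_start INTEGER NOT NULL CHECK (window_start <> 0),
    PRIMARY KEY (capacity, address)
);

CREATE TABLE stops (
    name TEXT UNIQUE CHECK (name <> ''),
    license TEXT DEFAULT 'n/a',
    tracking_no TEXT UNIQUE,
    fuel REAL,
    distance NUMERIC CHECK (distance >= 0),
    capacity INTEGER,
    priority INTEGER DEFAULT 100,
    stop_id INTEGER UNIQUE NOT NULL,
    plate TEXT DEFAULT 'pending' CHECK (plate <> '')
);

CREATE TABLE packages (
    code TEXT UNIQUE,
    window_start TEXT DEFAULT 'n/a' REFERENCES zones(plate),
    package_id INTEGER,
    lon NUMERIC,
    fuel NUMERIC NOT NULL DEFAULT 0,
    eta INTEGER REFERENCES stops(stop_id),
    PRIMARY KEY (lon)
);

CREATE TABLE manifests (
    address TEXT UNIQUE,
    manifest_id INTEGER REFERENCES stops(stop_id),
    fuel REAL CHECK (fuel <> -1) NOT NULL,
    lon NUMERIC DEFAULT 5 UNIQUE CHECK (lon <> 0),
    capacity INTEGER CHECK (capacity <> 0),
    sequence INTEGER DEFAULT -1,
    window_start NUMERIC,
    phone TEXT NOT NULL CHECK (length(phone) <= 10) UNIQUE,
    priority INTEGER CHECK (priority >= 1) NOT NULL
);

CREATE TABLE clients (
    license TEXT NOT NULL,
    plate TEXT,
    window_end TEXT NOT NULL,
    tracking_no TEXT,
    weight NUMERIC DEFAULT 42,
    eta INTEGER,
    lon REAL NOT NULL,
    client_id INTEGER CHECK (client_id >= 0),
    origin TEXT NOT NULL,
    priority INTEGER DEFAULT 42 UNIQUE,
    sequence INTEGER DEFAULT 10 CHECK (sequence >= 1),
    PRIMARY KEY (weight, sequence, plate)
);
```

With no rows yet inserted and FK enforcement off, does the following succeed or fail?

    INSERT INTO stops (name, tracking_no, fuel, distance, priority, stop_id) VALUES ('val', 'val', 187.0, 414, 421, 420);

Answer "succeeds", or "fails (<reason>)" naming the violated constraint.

succeeds

NOT NULL columns: stop_id is supplied.
CHECK constraints: 'val' satisfies (name <> ''); 414 satisfies (distance >= 0).
No constraint is violated.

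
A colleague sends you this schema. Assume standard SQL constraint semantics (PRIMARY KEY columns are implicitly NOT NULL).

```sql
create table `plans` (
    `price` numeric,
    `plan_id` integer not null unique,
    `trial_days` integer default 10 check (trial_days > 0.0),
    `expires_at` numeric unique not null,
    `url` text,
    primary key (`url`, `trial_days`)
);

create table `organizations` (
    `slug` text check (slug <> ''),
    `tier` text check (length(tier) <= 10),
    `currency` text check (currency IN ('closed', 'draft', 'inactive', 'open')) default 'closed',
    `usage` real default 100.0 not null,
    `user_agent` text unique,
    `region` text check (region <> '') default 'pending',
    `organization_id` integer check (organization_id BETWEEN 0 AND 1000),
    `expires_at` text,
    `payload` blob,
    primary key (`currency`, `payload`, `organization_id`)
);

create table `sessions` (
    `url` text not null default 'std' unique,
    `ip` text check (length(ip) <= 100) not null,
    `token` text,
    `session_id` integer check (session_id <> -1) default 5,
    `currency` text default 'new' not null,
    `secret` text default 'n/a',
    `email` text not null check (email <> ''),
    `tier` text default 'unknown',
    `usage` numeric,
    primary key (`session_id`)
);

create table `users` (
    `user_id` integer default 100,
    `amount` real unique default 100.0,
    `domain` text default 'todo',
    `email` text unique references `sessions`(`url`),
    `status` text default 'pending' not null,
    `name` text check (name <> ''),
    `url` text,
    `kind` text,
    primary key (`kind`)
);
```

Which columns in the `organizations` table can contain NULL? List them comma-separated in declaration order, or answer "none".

slug, tier, user_agent, region, expires_at

- slug: CHECK does not forbid NULL (a CHECK constraint passes when its expression is NULL) → nullable.
- tier: CHECK does not forbid NULL (a CHECK constraint passes when its expression is NULL) → nullable.
- currency: part of the PRIMARY KEY, which implies NOT NULL → not nullable.
- usage: declared NOT NULL → not nullable.
- user_agent: UNIQUE does not imply NOT NULL → nullable.
- region: CHECK does not forbid NULL (a CHECK constraint passes when its expression is NULL) → nullable.
- organization_id: part of the PRIMARY KEY, which implies NOT NULL → not nullable.
- expires_at: no NOT NULL constraint applies → nullable.
- payload: part of the PRIMARY KEY, which implies NOT NULL → not nullable.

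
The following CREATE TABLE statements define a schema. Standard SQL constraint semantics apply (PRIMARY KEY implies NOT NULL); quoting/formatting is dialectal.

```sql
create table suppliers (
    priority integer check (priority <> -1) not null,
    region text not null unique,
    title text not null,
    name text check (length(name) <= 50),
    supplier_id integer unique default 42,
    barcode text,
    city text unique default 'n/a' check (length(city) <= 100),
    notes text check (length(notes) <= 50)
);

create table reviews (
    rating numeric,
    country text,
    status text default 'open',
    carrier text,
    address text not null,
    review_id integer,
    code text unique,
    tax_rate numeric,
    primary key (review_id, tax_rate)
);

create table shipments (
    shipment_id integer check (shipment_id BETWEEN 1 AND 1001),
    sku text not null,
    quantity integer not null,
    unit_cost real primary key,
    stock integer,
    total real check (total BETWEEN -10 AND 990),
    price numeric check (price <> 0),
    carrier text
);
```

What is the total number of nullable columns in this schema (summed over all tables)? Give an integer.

15

suppliers: 5 nullable (name, supplier_id, barcode, city, notes — PK none and explicit NOT NULL columns excluded).
reviews: 5 nullable (rating, country, status, carrier, code — PK (review_id, tax_rate) and explicit NOT NULL columns excluded).
shipments: 5 nullable (shipment_id, stock, total, price, carrier — PK (unit_cost) and explicit NOT NULL columns excluded).
Total: 5 + 5 + 5 = 15.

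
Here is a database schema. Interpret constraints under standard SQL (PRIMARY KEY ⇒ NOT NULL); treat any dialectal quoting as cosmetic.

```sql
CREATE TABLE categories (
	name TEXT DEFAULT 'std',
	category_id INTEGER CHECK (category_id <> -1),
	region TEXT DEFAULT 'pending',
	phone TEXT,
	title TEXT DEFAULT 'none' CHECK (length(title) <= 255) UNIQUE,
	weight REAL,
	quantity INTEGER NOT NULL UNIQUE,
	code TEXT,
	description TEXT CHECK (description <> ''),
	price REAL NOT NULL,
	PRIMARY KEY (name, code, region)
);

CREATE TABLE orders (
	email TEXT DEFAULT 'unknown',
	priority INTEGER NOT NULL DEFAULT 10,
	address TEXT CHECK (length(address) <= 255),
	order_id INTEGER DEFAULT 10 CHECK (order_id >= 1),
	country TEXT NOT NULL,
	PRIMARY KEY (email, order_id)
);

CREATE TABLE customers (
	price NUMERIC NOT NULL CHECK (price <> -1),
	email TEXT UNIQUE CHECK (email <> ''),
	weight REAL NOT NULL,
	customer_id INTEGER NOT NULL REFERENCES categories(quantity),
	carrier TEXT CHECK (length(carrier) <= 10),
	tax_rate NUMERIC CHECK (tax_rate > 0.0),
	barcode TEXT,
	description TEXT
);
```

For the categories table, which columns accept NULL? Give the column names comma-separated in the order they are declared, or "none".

category_id, phone, title, weight, description

- name: part of the PRIMARY KEY, which implies NOT NULL → not nullable.
- category_id: CHECK does not forbid NULL (a CHECK constraint passes when its expression is NULL) → nullable.
- region: part of the PRIMARY KEY, which implies NOT NULL → not nullable.
- phone: no NOT NULL constraint applies → nullable.
- title: CHECK does not forbid NULL (a CHECK constraint passes when its expression is NULL) → nullable.
- weight: no NOT NULL constraint applies → nullable.
- quantity: declared NOT NULL → not nullable.
- code: part of the PRIMARY KEY, which implies NOT NULL → not nullable.
- description: CHECK does not forbid NULL (a CHECK constraint passes when its expression is NULL) → nullable.
- price: declared NOT NULL → not nullable.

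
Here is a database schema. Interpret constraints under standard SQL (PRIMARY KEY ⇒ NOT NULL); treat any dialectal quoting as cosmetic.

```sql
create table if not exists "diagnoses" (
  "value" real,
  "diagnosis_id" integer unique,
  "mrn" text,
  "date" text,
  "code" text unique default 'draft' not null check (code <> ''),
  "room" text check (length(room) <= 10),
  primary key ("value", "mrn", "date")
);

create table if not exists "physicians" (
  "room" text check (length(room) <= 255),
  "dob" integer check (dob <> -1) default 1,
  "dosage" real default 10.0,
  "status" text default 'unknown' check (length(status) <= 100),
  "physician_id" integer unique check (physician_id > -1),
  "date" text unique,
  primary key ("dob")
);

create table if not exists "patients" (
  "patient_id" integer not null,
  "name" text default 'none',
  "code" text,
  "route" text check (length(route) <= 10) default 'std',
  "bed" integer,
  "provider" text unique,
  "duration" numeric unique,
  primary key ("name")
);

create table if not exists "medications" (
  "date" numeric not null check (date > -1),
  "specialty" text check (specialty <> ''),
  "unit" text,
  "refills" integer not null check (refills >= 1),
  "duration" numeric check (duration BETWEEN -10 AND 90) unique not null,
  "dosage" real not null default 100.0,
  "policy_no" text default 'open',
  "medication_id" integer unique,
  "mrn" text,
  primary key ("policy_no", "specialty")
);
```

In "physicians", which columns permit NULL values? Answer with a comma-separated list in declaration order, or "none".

- room: CHECK does not forbid NULL (a CHECK constraint passes when its expression is NULL) → nullable.
- dob: part of the PRIMARY KEY, which implies NOT NULL → not nullable.
- dosage: DEFAULT only fills an omitted column; an explicit NULL is still allowed → nullable.
- status: CHECK does not forbid NULL (a CHECK constraint passes when its expression is NULL) → nullable.
- physician_id: CHECK does not forbid NULL (a CHECK constraint passes when its expression is NULL) → nullable.
- date: UNIQUE does not imply NOT NULL → nullable.

room, dosage, status, physician_id, date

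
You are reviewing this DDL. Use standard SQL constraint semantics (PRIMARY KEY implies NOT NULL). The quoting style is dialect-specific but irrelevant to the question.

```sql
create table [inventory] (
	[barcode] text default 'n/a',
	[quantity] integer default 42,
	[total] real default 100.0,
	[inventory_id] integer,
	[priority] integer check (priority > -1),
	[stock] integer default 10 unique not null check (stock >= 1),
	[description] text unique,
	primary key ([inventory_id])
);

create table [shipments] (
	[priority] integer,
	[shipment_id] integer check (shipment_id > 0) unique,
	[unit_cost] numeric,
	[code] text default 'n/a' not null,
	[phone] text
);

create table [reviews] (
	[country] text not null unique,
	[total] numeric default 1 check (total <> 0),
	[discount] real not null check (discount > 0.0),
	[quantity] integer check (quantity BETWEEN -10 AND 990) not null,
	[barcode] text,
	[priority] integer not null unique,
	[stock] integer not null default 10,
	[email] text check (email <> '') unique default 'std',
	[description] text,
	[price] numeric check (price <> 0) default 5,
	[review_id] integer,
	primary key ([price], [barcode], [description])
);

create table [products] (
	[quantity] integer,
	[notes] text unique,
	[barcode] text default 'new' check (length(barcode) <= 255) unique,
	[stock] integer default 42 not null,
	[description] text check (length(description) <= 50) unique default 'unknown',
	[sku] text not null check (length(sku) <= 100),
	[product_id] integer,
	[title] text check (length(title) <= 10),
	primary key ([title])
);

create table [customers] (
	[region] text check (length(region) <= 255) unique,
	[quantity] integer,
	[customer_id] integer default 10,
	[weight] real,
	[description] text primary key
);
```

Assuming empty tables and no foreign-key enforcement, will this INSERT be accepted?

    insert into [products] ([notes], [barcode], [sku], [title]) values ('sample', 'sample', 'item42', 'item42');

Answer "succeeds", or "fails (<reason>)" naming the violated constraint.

NOT NULL columns: sku is supplied; stock defaults to 42; title is supplied.
CHECK constraints: 'sample' satisfies (length(barcode) <= 255); 'item42' satisfies (length(sku) <= 100); 'item42' satisfies (length(title) <= 10).
No constraint is violated.

succeeds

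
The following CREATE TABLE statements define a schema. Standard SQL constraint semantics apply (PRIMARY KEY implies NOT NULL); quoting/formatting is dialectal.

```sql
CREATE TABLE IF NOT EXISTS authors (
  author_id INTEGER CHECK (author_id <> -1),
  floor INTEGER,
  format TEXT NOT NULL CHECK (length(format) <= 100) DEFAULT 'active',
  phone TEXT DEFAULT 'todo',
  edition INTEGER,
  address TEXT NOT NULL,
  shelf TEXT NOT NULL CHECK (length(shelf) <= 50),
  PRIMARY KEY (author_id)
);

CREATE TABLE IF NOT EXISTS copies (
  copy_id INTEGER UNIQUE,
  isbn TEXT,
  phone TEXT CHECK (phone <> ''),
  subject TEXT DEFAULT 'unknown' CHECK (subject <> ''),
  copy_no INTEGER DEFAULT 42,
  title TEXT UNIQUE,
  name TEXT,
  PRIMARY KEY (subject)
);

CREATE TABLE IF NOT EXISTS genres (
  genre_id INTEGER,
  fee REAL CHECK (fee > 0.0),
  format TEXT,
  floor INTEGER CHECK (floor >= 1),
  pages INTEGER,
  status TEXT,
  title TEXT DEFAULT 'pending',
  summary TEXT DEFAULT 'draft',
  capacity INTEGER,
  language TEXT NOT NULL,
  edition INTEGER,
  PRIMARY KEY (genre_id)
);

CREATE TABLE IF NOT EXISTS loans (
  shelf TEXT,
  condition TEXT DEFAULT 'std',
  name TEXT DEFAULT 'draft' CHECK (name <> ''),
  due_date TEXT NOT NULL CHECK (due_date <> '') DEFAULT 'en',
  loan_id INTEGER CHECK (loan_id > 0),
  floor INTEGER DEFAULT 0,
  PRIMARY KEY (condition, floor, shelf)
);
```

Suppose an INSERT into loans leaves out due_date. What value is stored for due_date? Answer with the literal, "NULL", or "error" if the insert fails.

due_date has an explicit DEFAULT 'en'.
When the column is omitted from an INSERT, that default is used.

'en'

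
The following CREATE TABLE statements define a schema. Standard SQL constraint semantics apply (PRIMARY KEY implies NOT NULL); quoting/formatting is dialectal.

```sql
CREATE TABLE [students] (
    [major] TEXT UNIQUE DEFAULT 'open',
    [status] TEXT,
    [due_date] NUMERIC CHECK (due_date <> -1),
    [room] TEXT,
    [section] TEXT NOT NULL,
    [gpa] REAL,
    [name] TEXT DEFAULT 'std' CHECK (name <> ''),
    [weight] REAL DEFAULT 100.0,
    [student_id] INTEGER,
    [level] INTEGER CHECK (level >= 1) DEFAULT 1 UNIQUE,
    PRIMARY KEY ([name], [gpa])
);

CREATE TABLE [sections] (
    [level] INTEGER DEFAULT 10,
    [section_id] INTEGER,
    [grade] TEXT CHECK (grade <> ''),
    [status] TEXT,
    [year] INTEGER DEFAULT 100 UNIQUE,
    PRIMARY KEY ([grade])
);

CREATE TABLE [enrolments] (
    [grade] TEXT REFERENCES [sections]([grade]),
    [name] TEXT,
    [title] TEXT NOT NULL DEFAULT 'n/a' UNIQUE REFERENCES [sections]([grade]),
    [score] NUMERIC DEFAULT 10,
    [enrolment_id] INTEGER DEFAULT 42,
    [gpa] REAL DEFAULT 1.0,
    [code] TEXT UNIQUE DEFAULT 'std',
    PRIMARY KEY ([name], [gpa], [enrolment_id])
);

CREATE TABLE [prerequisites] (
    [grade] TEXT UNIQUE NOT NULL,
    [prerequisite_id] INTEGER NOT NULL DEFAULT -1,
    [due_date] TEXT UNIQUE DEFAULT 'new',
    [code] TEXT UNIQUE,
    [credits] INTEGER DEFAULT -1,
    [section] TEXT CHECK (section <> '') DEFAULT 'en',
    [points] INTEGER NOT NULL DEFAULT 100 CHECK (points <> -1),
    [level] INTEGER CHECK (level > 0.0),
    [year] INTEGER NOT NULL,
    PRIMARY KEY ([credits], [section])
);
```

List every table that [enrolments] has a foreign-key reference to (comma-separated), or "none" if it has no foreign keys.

- grade REFERENCES sections(grade).
- title REFERENCES sections(grade).

sections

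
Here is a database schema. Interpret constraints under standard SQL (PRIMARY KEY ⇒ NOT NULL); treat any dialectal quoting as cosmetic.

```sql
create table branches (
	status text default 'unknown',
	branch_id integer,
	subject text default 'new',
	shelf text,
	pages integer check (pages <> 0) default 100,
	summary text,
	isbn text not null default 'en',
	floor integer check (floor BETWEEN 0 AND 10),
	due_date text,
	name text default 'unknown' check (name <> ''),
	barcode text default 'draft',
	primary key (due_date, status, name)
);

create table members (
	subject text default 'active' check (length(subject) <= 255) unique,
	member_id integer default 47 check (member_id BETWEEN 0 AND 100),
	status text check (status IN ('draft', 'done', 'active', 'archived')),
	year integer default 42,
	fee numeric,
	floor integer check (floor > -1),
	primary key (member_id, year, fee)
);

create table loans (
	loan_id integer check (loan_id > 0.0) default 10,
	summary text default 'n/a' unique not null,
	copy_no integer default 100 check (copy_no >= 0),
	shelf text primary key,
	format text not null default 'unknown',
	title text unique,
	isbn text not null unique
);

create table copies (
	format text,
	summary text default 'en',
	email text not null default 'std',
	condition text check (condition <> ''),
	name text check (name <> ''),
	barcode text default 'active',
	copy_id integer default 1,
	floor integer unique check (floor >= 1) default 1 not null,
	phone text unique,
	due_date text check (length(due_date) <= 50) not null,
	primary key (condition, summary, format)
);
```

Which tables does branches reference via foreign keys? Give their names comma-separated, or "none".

none

No column in branches has a REFERENCES clause.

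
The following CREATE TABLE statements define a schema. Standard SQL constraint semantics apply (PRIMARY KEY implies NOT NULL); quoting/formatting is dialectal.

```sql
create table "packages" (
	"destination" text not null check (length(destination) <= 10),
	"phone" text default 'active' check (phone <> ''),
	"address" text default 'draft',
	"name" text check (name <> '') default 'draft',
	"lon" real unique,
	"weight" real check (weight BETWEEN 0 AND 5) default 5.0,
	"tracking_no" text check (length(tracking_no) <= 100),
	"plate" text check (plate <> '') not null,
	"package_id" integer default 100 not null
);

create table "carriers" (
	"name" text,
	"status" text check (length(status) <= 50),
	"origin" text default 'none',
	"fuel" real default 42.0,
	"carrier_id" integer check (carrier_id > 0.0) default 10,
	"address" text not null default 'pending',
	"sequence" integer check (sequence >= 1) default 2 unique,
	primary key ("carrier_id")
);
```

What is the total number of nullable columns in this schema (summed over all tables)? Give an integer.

packages: 6 nullable (phone, address, name, lon, weight, tracking_no — PK none and explicit NOT NULL columns excluded).
carriers: 5 nullable (name, status, origin, fuel, sequence — PK (carrier_id) and explicit NOT NULL columns excluded).
Total: 6 + 5 = 11.

11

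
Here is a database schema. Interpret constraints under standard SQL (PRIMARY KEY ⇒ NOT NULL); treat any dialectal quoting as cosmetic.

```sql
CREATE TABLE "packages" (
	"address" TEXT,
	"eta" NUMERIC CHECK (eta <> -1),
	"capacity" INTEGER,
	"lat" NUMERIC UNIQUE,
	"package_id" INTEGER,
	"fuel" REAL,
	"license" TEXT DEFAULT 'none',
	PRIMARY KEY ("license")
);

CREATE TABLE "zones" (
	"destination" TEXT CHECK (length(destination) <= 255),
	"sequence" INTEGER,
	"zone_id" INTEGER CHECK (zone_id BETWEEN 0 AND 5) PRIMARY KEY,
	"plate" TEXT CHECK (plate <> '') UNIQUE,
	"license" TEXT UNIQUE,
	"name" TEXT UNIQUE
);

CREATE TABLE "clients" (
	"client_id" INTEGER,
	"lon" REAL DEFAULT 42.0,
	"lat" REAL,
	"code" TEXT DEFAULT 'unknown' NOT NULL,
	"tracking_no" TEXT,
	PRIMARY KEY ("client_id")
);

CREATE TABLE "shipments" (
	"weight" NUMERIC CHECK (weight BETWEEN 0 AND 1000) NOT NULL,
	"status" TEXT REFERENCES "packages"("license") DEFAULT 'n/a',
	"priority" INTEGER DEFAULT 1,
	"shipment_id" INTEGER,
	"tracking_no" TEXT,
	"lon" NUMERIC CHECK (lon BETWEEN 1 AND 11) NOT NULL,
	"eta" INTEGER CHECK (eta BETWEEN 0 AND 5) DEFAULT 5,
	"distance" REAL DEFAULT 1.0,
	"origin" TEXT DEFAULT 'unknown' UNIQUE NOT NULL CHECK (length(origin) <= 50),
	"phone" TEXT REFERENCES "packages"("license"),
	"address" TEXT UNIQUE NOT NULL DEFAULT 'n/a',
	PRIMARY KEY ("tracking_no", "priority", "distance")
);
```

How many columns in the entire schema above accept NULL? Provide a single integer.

18

packages: 6 nullable (address, eta, capacity, lat, package_id, fuel — PK (license) and explicit NOT NULL columns excluded).
zones: 5 nullable (destination, sequence, plate, license, name — PK (zone_id) and explicit NOT NULL columns excluded).
clients: 3 nullable (lon, lat, tracking_no — PK (client_id) and explicit NOT NULL columns excluded).
shipments: 4 nullable (status, shipment_id, eta, phone — PK (tracking_no, priority, distance) and explicit NOT NULL columns excluded).
Total: 6 + 5 + 3 + 4 = 18.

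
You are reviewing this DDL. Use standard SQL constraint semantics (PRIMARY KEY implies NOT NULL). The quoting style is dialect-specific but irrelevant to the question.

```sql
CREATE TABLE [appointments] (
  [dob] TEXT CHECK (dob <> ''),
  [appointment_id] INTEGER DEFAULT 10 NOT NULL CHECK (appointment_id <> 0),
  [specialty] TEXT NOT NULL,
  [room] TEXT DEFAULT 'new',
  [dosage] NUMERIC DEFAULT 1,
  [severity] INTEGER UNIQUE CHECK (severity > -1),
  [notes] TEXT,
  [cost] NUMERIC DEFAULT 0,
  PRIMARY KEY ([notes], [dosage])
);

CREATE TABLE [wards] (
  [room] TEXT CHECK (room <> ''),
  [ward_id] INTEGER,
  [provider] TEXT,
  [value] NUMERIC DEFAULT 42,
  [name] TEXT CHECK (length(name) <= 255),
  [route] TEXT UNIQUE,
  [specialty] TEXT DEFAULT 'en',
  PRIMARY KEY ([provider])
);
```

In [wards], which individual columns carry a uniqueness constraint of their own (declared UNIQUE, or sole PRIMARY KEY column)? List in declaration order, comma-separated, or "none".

- room: no UNIQUE or single-column PK constraint.
- ward_id: no UNIQUE or single-column PK constraint.
- provider: single-column PRIMARY KEY → unique.
- value: no UNIQUE or single-column PK constraint.
- name: no UNIQUE or single-column PK constraint.
- route: declared UNIQUE → unique.
- specialty: no UNIQUE or single-column PK constraint.

provider, route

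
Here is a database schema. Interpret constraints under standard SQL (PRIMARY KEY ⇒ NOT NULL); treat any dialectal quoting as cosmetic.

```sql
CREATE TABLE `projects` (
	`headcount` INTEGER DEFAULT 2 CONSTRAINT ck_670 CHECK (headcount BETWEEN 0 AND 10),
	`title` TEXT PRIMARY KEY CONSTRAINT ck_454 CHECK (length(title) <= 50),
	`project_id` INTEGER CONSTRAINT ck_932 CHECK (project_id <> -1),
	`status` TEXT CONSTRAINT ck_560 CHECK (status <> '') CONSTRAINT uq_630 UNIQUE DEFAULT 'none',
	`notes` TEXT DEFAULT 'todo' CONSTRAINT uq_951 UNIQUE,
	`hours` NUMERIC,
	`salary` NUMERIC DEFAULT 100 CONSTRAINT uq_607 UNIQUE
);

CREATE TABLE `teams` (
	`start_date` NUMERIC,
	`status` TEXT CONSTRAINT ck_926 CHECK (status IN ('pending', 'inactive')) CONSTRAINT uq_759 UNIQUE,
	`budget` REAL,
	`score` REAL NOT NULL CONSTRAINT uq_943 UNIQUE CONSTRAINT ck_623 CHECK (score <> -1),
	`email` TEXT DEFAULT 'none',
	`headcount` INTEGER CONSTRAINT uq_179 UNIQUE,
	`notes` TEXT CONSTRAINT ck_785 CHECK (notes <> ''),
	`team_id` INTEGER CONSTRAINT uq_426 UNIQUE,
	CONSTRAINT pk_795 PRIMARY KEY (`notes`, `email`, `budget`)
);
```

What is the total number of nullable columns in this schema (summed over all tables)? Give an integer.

projects: 6 nullable (headcount, project_id, status, notes, hours, salary — PK (title) and explicit NOT NULL columns excluded).
teams: 4 nullable (start_date, status, headcount, team_id — PK (notes, email, budget) and explicit NOT NULL columns excluded).
Total: 6 + 4 = 10.

10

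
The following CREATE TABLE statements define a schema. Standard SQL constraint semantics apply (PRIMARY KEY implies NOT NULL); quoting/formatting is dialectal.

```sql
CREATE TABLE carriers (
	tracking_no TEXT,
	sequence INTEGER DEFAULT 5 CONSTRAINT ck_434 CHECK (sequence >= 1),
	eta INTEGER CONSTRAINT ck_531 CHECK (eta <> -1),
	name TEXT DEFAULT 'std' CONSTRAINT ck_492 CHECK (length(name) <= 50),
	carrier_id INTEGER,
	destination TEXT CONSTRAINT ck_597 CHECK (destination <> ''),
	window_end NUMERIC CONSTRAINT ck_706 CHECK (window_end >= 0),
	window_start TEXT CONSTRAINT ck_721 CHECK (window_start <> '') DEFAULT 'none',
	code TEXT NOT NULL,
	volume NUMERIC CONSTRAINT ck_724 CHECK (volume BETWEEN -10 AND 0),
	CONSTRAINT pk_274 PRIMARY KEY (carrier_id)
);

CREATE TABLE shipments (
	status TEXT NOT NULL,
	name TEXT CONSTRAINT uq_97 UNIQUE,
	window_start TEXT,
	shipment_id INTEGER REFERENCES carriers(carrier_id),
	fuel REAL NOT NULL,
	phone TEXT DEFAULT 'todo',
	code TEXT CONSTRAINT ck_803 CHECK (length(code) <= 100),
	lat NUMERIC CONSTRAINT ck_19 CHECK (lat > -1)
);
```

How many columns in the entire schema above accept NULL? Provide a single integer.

carriers: 8 nullable (tracking_no, sequence, eta, name, destination, window_end, window_start, volume — PK (carrier_id) and explicit NOT NULL columns excluded).
shipments: 6 nullable (name, window_start, shipment_id, phone, code, lat — PK none and explicit NOT NULL columns excluded).
Total: 8 + 6 = 14.

14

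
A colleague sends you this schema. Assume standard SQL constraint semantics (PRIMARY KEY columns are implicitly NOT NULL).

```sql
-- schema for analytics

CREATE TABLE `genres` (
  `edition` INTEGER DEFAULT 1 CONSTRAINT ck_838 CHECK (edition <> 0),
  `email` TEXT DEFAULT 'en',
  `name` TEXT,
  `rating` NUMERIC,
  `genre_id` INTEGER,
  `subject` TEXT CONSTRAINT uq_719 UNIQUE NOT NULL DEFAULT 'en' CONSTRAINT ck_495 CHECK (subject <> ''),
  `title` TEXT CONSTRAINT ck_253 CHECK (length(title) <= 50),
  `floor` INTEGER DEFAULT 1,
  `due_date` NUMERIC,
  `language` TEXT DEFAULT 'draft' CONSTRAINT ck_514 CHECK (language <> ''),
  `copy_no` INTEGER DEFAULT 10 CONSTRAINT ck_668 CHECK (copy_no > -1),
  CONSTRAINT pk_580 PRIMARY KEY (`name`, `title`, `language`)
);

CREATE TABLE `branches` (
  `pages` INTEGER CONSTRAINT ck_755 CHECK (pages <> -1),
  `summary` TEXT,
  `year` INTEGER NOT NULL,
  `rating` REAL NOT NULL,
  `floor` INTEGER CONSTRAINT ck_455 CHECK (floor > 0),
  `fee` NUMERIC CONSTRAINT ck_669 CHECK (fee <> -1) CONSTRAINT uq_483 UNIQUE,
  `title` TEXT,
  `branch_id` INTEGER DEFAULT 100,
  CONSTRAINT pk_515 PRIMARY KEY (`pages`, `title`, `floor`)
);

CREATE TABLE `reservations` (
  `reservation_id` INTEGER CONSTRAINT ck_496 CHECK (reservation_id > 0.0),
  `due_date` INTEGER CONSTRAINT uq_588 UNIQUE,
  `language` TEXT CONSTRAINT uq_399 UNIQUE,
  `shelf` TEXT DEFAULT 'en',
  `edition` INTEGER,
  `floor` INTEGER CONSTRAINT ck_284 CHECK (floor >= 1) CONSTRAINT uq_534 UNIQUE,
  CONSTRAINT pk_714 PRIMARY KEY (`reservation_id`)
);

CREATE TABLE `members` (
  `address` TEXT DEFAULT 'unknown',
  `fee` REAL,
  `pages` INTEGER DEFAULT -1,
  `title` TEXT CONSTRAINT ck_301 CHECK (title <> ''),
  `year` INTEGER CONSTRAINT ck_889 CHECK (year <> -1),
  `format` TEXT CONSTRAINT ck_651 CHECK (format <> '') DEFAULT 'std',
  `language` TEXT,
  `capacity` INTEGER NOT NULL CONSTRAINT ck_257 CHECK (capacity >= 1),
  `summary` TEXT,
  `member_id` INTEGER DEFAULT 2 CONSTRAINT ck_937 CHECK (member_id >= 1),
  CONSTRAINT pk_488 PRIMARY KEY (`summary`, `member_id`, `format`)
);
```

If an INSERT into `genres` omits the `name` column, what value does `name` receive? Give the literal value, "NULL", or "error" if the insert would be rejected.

error

name has no DEFAULT clause.
Omitting it would insert NULL, but it is part of the PRIMARY KEY, so the INSERT fails.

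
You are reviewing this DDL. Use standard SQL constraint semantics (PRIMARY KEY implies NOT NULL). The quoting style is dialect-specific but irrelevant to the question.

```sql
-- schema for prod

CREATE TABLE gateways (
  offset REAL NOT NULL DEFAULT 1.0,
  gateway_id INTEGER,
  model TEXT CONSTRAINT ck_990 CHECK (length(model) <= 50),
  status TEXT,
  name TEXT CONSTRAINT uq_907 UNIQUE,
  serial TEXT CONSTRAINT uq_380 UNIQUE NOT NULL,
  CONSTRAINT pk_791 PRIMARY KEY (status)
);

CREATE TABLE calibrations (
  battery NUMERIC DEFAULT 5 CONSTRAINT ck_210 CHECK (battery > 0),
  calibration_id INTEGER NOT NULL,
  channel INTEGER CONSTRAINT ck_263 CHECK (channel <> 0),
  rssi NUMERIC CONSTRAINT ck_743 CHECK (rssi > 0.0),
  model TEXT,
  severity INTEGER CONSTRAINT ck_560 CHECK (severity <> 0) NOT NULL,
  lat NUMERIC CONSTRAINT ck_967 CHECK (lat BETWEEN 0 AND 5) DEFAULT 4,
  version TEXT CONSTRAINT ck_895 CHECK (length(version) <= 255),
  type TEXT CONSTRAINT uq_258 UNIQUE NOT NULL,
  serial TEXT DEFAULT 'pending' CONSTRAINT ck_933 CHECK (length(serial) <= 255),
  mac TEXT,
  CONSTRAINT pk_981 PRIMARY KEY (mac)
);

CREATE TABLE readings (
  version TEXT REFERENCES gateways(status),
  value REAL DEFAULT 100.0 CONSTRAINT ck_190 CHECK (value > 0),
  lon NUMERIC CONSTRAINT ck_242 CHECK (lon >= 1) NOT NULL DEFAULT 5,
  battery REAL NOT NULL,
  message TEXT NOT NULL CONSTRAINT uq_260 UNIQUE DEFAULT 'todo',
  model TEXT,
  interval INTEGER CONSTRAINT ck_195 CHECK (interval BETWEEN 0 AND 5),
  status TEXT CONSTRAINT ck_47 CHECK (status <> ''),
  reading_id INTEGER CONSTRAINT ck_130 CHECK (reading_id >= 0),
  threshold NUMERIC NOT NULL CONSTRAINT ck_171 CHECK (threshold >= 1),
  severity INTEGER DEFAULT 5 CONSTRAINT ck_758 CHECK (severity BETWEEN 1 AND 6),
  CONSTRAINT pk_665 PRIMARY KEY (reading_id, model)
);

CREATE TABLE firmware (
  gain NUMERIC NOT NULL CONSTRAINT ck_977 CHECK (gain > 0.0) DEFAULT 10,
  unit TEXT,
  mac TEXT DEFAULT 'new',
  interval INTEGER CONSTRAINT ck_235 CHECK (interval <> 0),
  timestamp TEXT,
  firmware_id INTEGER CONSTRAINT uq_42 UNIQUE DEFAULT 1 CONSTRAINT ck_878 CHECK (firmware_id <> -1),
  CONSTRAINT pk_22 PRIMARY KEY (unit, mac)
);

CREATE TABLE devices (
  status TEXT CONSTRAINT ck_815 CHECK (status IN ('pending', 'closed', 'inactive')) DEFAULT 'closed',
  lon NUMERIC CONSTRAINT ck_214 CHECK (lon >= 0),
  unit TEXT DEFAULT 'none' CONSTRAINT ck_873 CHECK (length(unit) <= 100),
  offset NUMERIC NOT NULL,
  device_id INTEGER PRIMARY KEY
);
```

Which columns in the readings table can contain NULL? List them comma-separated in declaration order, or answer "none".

- version: a foreign key column may be NULL unless separately constrained → nullable.
- value: CHECK does not forbid NULL (a CHECK constraint passes when its expression is NULL) → nullable.
- lon: declared NOT NULL → not nullable.
- battery: declared NOT NULL → not nullable.
- message: declared NOT NULL → not nullable.
- model: part of the PRIMARY KEY, which implies NOT NULL → not nullable.
- interval: CHECK does not forbid NULL (a CHECK constraint passes when its expression is NULL) → nullable.
- status: CHECK does not forbid NULL (a CHECK constraint passes when its expression is NULL) → nullable.
- reading_id: part of the PRIMARY KEY, which implies NOT NULL → not nullable.
- threshold: declared NOT NULL → not nullable.
- severity: CHECK does not forbid NULL (a CHECK constraint passes when its expression is NULL) → nullable.

version, value, interval, status, severity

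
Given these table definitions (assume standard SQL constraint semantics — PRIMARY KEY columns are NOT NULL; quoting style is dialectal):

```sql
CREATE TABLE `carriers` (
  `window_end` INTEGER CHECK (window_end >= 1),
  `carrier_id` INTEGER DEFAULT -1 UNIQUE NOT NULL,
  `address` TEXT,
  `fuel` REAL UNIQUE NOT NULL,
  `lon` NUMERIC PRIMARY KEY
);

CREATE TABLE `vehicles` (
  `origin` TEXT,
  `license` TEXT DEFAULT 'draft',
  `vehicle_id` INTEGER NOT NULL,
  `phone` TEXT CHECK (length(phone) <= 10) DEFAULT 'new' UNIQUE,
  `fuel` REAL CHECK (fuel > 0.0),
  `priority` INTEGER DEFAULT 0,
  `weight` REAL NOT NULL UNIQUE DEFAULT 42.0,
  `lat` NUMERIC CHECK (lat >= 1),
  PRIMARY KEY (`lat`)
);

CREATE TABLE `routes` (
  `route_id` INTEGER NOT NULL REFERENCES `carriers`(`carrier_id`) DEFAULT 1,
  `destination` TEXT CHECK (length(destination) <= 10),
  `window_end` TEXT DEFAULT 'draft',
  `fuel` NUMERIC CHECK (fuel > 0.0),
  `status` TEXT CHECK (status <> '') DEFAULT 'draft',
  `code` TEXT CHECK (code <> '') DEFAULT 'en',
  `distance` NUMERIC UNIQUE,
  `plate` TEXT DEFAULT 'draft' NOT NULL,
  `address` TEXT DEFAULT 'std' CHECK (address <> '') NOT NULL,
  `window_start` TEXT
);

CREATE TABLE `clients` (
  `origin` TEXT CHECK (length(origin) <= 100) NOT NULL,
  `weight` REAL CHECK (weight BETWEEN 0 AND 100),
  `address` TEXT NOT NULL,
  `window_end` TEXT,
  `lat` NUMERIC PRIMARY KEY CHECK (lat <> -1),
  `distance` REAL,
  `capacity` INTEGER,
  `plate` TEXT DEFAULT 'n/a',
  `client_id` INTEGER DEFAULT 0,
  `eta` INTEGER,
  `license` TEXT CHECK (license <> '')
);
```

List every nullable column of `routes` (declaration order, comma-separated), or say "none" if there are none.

destination, window_end, fuel, status, code, distance, window_start

- route_id: declared NOT NULL → not nullable.
- destination: CHECK does not forbid NULL (a CHECK constraint passes when its expression is NULL) → nullable.
- window_end: DEFAULT only fills an omitted column; an explicit NULL is still allowed → nullable.
- fuel: CHECK does not forbid NULL (a CHECK constraint passes when its expression is NULL) → nullable.
- status: CHECK does not forbid NULL (a CHECK constraint passes when its expression is NULL) → nullable.
- code: CHECK does not forbid NULL (a CHECK constraint passes when its expression is NULL) → nullable.
- distance: UNIQUE does not imply NOT NULL → nullable.
- plate: declared NOT NULL → not nullable.
- address: declared NOT NULL → not nullable.
- window_start: no NOT NULL constraint applies → nullable.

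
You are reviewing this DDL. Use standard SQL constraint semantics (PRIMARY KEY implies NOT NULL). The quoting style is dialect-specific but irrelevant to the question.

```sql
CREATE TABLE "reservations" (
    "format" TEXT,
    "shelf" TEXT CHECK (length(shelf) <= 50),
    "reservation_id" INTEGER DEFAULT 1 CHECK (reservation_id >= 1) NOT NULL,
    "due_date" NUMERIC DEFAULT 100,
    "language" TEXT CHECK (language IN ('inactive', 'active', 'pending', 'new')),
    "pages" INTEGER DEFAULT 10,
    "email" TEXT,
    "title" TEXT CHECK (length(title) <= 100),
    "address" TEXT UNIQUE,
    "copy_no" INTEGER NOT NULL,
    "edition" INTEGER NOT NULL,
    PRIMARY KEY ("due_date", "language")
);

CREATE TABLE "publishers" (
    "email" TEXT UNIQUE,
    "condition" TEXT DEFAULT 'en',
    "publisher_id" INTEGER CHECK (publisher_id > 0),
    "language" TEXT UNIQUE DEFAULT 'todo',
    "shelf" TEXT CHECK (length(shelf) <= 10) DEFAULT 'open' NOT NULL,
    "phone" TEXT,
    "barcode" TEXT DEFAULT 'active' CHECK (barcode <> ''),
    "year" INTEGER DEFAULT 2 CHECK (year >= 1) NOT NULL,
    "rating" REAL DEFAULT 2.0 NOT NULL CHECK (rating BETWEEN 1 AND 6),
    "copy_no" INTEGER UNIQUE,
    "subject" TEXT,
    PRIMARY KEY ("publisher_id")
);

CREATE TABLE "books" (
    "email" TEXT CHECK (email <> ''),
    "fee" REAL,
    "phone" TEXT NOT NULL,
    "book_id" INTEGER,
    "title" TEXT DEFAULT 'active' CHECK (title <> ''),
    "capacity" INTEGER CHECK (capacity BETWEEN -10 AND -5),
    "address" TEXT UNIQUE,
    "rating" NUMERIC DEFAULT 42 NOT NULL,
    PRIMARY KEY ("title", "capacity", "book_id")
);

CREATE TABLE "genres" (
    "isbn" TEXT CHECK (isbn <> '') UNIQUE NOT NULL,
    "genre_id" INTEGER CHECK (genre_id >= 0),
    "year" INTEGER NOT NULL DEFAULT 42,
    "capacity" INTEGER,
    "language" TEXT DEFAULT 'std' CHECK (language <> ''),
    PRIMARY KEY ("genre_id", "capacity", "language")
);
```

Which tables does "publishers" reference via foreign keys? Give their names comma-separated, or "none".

none

No column in publishers has a REFERENCES clause.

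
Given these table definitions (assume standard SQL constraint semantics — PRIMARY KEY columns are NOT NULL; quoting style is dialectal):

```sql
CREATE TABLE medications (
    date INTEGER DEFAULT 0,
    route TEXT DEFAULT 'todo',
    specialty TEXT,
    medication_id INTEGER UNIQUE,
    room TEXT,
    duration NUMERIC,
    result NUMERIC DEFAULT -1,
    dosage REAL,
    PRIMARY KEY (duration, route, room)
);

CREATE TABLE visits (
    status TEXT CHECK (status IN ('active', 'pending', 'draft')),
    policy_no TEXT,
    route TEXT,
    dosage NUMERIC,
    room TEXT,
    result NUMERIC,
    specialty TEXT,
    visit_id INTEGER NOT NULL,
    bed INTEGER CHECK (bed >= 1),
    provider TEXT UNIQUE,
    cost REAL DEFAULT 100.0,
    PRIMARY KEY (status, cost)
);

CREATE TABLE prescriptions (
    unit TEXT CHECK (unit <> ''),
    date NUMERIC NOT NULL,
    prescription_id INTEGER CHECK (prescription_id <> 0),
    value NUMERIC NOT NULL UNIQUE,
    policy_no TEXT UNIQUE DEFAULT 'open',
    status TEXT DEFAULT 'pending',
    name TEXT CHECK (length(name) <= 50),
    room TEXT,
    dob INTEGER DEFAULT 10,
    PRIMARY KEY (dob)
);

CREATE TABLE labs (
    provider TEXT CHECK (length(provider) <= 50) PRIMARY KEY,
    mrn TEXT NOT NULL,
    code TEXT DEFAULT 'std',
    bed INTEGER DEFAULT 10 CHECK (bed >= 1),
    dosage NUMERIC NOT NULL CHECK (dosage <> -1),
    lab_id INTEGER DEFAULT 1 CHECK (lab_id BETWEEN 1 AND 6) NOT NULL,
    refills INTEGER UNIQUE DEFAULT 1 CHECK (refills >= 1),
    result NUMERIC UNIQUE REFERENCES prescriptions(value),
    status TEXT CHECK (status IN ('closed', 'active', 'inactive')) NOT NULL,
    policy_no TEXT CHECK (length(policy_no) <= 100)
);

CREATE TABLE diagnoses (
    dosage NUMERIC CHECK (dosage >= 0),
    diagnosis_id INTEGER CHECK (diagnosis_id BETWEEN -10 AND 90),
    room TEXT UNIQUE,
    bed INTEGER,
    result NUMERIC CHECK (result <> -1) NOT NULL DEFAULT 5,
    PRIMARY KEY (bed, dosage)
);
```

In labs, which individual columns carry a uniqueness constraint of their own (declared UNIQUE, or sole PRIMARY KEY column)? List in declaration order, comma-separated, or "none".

provider, refills, result

- provider: single-column PRIMARY KEY → unique.
- mrn: no UNIQUE or single-column PK constraint.
- code: no UNIQUE or single-column PK constraint.
- bed: no UNIQUE or single-column PK constraint.
- dosage: no UNIQUE or single-column PK constraint.
- lab_id: no UNIQUE or single-column PK constraint.
- refills: declared UNIQUE → unique.
- result: declared UNIQUE → unique.
- status: no UNIQUE or single-column PK constraint.
- policy_no: no UNIQUE or single-column PK constraint.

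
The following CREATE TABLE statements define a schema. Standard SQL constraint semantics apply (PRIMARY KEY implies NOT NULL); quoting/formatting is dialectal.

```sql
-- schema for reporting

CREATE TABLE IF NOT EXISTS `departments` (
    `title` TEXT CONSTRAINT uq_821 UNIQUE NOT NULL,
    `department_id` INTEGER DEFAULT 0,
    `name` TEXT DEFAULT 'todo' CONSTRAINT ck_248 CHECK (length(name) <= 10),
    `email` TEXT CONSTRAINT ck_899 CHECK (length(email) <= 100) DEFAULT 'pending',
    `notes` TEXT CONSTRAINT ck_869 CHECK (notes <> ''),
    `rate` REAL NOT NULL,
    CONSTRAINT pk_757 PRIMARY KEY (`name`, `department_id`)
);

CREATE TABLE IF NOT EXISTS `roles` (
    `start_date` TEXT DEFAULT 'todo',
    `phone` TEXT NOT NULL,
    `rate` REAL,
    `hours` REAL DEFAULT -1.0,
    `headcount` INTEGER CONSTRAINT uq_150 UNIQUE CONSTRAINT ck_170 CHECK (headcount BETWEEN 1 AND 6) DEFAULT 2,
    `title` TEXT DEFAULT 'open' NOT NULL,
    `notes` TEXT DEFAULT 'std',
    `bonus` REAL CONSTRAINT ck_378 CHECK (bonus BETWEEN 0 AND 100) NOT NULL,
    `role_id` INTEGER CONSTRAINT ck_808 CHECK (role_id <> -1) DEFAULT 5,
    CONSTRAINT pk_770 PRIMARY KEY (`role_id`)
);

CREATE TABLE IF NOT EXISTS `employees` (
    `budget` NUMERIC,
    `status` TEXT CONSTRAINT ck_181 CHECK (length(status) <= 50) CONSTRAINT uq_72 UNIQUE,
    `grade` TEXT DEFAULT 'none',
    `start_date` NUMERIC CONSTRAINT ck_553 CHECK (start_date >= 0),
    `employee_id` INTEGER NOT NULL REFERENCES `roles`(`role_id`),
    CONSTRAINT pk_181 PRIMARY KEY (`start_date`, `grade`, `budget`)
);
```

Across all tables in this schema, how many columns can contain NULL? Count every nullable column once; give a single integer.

departments: 2 nullable (email, notes — PK (name, department_id) and explicit NOT NULL columns excluded).
roles: 5 nullable (start_date, rate, hours, headcount, notes — PK (role_id) and explicit NOT NULL columns excluded).
employees: 1 nullable (status — PK (start_date, grade, budget) and explicit NOT NULL columns excluded).
Total: 2 + 5 + 1 = 8.

8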